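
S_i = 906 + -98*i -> [906, 808, 710, 612, 514]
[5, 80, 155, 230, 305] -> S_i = 5 + 75*i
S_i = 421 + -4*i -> [421, 417, 413, 409, 405]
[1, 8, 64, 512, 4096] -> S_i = 1*8^i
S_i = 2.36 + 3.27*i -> [2.36, 5.63, 8.9, 12.17, 15.44]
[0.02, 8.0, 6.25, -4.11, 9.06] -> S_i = Random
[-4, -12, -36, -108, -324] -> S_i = -4*3^i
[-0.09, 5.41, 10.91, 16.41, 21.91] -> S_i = -0.09 + 5.50*i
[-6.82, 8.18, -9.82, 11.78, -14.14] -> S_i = -6.82*(-1.20)^i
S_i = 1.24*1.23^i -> [1.24, 1.53, 1.88, 2.31, 2.84]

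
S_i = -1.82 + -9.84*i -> [-1.82, -11.66, -21.5, -31.34, -41.18]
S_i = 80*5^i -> [80, 400, 2000, 10000, 50000]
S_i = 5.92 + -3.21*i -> [5.92, 2.71, -0.5, -3.71, -6.92]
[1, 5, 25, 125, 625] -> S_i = 1*5^i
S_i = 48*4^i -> [48, 192, 768, 3072, 12288]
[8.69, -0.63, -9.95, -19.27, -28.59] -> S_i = 8.69 + -9.32*i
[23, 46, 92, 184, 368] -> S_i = 23*2^i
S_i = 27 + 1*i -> [27, 28, 29, 30, 31]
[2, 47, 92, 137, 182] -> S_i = 2 + 45*i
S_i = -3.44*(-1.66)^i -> [-3.44, 5.71, -9.48, 15.74, -26.12]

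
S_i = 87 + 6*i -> [87, 93, 99, 105, 111]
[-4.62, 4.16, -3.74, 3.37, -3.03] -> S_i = -4.62*(-0.90)^i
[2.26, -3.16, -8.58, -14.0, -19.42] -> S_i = 2.26 + -5.42*i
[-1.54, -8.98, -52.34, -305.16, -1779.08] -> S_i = -1.54*5.83^i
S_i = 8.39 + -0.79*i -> [8.39, 7.6, 6.81, 6.02, 5.23]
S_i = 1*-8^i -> [1, -8, 64, -512, 4096]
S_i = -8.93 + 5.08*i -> [-8.93, -3.85, 1.23, 6.31, 11.39]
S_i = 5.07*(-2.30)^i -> [5.07, -11.66, 26.82, -61.69, 141.88]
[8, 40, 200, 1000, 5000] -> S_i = 8*5^i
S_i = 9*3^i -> [9, 27, 81, 243, 729]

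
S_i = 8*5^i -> [8, 40, 200, 1000, 5000]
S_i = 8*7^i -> [8, 56, 392, 2744, 19208]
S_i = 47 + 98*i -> [47, 145, 243, 341, 439]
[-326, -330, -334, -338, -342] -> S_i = -326 + -4*i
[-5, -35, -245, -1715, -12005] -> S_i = -5*7^i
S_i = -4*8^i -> [-4, -32, -256, -2048, -16384]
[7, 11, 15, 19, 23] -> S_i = 7 + 4*i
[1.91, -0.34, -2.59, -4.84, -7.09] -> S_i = 1.91 + -2.25*i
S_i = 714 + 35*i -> [714, 749, 784, 819, 854]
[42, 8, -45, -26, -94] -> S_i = Random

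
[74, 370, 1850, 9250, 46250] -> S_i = 74*5^i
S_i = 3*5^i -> [3, 15, 75, 375, 1875]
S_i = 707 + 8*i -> [707, 715, 723, 731, 739]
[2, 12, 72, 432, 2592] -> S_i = 2*6^i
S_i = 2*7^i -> [2, 14, 98, 686, 4802]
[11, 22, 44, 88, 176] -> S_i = 11*2^i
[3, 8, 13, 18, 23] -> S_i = 3 + 5*i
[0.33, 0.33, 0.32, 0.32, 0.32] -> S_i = 0.33*0.99^i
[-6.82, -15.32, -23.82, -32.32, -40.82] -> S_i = -6.82 + -8.50*i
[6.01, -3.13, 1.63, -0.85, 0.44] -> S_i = 6.01*(-0.52)^i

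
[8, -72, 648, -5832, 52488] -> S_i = 8*-9^i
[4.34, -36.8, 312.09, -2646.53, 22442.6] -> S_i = 4.34*(-8.48)^i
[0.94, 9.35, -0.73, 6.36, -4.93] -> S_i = Random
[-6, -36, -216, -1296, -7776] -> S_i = -6*6^i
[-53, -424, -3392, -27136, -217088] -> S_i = -53*8^i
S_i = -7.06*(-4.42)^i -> [-7.06, 31.21, -137.93, 609.64, -2694.6]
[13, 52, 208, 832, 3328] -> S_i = 13*4^i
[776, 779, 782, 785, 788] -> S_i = 776 + 3*i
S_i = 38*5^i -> [38, 190, 950, 4750, 23750]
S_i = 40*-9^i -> [40, -360, 3240, -29160, 262440]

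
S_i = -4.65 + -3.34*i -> [-4.65, -7.99, -11.33, -14.67, -18.01]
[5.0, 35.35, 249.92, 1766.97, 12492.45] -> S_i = 5.00*7.07^i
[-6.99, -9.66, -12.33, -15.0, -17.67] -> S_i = -6.99 + -2.67*i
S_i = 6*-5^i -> [6, -30, 150, -750, 3750]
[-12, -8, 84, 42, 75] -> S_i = Random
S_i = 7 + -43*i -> [7, -36, -79, -122, -165]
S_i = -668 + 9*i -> [-668, -659, -650, -641, -632]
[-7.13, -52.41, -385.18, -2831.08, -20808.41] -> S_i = -7.13*7.35^i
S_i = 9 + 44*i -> [9, 53, 97, 141, 185]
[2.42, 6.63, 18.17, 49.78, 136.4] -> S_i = 2.42*2.74^i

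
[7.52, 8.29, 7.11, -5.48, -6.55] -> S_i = Random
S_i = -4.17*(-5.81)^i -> [-4.17, 24.23, -140.76, 817.83, -4751.61]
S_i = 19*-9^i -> [19, -171, 1539, -13851, 124659]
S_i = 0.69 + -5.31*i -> [0.69, -4.62, -9.93, -15.24, -20.55]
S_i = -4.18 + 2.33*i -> [-4.18, -1.85, 0.48, 2.81, 5.14]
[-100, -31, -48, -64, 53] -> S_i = Random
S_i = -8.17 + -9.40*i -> [-8.17, -17.57, -26.97, -36.37, -45.77]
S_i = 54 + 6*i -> [54, 60, 66, 72, 78]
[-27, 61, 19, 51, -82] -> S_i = Random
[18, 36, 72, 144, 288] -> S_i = 18*2^i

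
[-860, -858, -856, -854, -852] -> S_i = -860 + 2*i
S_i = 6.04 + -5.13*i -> [6.04, 0.91, -4.22, -9.35, -14.48]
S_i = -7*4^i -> [-7, -28, -112, -448, -1792]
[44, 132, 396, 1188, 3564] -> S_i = 44*3^i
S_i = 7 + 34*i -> [7, 41, 75, 109, 143]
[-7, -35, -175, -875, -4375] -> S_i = -7*5^i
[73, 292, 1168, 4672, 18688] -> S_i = 73*4^i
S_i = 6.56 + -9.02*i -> [6.56, -2.46, -11.48, -20.5, -29.52]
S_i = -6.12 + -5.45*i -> [-6.12, -11.57, -17.02, -22.47, -27.92]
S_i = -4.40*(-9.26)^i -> [-4.4, 40.74, -377.29, 3493.7, -32351.66]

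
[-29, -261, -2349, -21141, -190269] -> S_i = -29*9^i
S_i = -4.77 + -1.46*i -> [-4.77, -6.23, -7.69, -9.15, -10.61]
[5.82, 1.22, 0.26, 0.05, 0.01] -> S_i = 5.82*0.21^i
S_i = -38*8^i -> [-38, -304, -2432, -19456, -155648]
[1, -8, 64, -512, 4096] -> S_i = 1*-8^i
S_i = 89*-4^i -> [89, -356, 1424, -5696, 22784]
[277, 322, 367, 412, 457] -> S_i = 277 + 45*i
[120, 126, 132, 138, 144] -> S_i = 120 + 6*i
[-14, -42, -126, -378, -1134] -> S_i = -14*3^i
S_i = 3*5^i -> [3, 15, 75, 375, 1875]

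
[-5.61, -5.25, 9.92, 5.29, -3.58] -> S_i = Random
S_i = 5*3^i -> [5, 15, 45, 135, 405]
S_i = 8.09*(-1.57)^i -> [8.09, -12.7, 19.94, -31.31, 49.15]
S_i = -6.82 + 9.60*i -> [-6.82, 2.78, 12.38, 21.98, 31.58]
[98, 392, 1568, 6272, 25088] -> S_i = 98*4^i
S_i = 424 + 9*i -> [424, 433, 442, 451, 460]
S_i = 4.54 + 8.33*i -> [4.54, 12.87, 21.2, 29.53, 37.86]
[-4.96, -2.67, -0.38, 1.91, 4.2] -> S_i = -4.96 + 2.29*i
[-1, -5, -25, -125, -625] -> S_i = -1*5^i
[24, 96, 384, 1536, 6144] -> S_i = 24*4^i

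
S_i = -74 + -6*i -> [-74, -80, -86, -92, -98]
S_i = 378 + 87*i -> [378, 465, 552, 639, 726]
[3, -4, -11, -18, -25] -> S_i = 3 + -7*i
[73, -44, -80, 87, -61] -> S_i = Random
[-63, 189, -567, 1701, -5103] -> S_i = -63*-3^i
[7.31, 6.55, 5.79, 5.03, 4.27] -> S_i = 7.31 + -0.76*i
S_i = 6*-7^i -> [6, -42, 294, -2058, 14406]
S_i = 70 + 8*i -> [70, 78, 86, 94, 102]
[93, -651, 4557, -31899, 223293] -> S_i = 93*-7^i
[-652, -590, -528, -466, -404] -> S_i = -652 + 62*i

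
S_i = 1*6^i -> [1, 6, 36, 216, 1296]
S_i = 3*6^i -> [3, 18, 108, 648, 3888]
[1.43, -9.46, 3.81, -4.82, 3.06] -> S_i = Random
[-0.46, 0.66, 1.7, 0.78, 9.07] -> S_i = Random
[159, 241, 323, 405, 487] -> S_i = 159 + 82*i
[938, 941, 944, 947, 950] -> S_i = 938 + 3*i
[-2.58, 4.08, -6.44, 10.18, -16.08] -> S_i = -2.58*(-1.58)^i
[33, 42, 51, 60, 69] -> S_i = 33 + 9*i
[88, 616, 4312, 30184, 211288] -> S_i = 88*7^i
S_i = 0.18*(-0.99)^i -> [0.18, -0.18, 0.18, -0.17, 0.17]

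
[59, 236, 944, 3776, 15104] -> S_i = 59*4^i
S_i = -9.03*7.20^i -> [-9.03, -65.02, -468.12, -3370.43, -24267.09]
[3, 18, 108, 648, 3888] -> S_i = 3*6^i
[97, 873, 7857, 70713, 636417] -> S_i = 97*9^i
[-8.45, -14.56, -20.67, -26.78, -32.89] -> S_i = -8.45 + -6.11*i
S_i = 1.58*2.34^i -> [1.58, 3.7, 8.65, 20.24, 47.37]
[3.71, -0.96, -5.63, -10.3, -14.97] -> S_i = 3.71 + -4.67*i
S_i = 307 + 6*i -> [307, 313, 319, 325, 331]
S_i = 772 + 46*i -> [772, 818, 864, 910, 956]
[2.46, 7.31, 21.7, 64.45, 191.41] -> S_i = 2.46*2.97^i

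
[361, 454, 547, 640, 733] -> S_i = 361 + 93*i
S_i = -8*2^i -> [-8, -16, -32, -64, -128]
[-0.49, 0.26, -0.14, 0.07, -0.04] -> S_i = -0.49*(-0.53)^i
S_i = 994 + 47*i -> [994, 1041, 1088, 1135, 1182]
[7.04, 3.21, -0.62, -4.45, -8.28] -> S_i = 7.04 + -3.83*i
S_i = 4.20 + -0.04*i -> [4.2, 4.16, 4.12, 4.08, 4.04]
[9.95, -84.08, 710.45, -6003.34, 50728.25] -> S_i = 9.95*(-8.45)^i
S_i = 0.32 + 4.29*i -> [0.32, 4.61, 8.9, 13.19, 17.48]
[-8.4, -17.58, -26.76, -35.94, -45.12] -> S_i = -8.40 + -9.18*i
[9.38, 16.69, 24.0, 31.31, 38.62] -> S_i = 9.38 + 7.31*i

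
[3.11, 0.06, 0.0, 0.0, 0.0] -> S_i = 3.11*0.02^i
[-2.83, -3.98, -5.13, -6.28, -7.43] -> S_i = -2.83 + -1.15*i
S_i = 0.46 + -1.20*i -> [0.46, -0.74, -1.94, -3.14, -4.34]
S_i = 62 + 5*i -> [62, 67, 72, 77, 82]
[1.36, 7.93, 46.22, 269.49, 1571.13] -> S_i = 1.36*5.83^i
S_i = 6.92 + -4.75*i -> [6.92, 2.17, -2.58, -7.33, -12.08]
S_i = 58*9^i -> [58, 522, 4698, 42282, 380538]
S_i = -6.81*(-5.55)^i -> [-6.81, 37.8, -209.77, 1164.2, -6461.29]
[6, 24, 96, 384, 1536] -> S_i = 6*4^i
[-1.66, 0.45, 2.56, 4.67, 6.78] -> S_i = -1.66 + 2.11*i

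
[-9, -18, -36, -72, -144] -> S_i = -9*2^i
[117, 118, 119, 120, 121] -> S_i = 117 + 1*i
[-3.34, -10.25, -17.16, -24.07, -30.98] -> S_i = -3.34 + -6.91*i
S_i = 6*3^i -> [6, 18, 54, 162, 486]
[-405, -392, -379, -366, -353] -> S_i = -405 + 13*i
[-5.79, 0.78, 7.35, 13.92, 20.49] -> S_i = -5.79 + 6.57*i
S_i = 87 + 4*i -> [87, 91, 95, 99, 103]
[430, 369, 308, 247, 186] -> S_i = 430 + -61*i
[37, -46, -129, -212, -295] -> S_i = 37 + -83*i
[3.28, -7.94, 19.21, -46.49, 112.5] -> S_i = 3.28*(-2.42)^i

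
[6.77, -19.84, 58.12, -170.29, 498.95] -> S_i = 6.77*(-2.93)^i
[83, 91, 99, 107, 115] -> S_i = 83 + 8*i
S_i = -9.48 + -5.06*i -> [-9.48, -14.54, -19.6, -24.66, -29.72]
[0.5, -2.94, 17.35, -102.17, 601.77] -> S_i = 0.50*(-5.89)^i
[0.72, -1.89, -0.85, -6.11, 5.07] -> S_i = Random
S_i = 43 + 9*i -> [43, 52, 61, 70, 79]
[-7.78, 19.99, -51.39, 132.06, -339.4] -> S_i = -7.78*(-2.57)^i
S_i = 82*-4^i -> [82, -328, 1312, -5248, 20992]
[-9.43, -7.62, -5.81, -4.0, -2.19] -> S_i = -9.43 + 1.81*i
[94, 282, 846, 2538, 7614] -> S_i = 94*3^i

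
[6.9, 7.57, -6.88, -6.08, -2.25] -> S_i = Random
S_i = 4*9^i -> [4, 36, 324, 2916, 26244]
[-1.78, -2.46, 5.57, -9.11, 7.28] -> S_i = Random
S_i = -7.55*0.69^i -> [-7.55, -5.21, -3.59, -2.48, -1.71]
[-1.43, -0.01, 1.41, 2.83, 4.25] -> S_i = -1.43 + 1.42*i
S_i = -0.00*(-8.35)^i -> [-0.0, 0.0, -0.0, 0.0, -0.0]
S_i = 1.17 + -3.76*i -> [1.17, -2.59, -6.35, -10.11, -13.87]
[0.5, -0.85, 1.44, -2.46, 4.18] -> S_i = 0.50*(-1.70)^i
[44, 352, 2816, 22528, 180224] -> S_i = 44*8^i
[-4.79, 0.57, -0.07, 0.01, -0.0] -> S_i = -4.79*(-0.12)^i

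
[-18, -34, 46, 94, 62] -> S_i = Random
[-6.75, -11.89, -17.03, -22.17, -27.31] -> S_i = -6.75 + -5.14*i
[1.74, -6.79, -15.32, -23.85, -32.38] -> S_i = 1.74 + -8.53*i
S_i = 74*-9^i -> [74, -666, 5994, -53946, 485514]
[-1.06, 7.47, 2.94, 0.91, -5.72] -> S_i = Random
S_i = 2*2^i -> [2, 4, 8, 16, 32]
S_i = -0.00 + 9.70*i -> [0.0, 9.7, 19.4, 29.1, 38.8]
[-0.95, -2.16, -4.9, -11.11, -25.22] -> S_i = -0.95*2.27^i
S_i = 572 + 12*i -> [572, 584, 596, 608, 620]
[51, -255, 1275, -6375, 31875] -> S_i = 51*-5^i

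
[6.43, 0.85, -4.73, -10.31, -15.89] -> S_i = 6.43 + -5.58*i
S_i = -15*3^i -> [-15, -45, -135, -405, -1215]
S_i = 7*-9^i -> [7, -63, 567, -5103, 45927]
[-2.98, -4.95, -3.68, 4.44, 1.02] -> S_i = Random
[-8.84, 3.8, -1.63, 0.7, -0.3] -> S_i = -8.84*(-0.43)^i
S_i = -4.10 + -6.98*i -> [-4.1, -11.08, -18.06, -25.04, -32.02]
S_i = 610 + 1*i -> [610, 611, 612, 613, 614]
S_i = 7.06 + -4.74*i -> [7.06, 2.32, -2.42, -7.16, -11.9]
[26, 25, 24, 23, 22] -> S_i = 26 + -1*i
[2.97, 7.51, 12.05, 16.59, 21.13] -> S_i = 2.97 + 4.54*i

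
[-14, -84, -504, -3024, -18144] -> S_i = -14*6^i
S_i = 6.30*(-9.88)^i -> [6.3, -62.24, 614.97, -6075.91, 60030.0]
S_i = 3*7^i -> [3, 21, 147, 1029, 7203]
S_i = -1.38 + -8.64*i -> [-1.38, -10.02, -18.66, -27.3, -35.94]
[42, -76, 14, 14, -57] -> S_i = Random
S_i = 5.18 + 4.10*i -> [5.18, 9.28, 13.38, 17.48, 21.58]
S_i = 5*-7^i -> [5, -35, 245, -1715, 12005]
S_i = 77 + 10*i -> [77, 87, 97, 107, 117]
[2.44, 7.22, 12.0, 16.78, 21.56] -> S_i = 2.44 + 4.78*i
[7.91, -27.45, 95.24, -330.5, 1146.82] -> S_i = 7.91*(-3.47)^i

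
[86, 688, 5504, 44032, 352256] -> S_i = 86*8^i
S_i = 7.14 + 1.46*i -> [7.14, 8.6, 10.06, 11.52, 12.98]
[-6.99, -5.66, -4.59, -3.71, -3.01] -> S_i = -6.99*0.81^i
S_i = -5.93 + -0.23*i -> [-5.93, -6.16, -6.39, -6.62, -6.85]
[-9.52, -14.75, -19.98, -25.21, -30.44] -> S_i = -9.52 + -5.23*i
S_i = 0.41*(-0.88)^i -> [0.41, -0.36, 0.32, -0.28, 0.25]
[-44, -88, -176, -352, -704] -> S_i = -44*2^i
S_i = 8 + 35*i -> [8, 43, 78, 113, 148]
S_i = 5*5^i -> [5, 25, 125, 625, 3125]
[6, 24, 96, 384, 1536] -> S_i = 6*4^i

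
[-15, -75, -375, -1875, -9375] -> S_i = -15*5^i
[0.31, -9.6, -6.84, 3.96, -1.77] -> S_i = Random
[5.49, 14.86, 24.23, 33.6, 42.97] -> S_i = 5.49 + 9.37*i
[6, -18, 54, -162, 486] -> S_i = 6*-3^i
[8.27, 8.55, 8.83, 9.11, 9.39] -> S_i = 8.27 + 0.28*i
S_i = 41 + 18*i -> [41, 59, 77, 95, 113]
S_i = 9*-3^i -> [9, -27, 81, -243, 729]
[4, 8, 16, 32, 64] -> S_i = 4*2^i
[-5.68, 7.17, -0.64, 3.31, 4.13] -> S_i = Random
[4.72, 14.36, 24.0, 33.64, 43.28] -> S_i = 4.72 + 9.64*i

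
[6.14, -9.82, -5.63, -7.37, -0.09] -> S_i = Random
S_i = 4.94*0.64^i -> [4.94, 3.16, 2.02, 1.29, 0.83]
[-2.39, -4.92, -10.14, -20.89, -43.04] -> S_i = -2.39*2.06^i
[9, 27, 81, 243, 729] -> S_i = 9*3^i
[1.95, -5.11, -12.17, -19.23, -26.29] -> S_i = 1.95 + -7.06*i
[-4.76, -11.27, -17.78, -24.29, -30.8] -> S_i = -4.76 + -6.51*i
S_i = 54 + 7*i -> [54, 61, 68, 75, 82]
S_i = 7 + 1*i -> [7, 8, 9, 10, 11]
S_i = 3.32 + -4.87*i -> [3.32, -1.55, -6.42, -11.29, -16.16]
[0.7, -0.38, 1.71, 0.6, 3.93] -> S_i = Random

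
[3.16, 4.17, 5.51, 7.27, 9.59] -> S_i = 3.16*1.32^i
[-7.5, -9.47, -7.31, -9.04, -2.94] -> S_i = Random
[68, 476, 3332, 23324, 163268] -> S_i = 68*7^i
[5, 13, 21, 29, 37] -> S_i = 5 + 8*i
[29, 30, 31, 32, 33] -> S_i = 29 + 1*i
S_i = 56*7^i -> [56, 392, 2744, 19208, 134456]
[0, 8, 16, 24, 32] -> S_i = 0 + 8*i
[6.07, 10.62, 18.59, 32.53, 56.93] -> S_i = 6.07*1.75^i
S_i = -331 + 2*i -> [-331, -329, -327, -325, -323]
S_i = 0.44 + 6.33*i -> [0.44, 6.77, 13.1, 19.43, 25.76]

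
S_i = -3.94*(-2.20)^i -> [-3.94, 8.67, -19.07, 41.95, -92.3]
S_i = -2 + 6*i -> [-2, 4, 10, 16, 22]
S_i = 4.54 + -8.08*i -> [4.54, -3.54, -11.62, -19.7, -27.78]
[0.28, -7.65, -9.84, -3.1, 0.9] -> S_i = Random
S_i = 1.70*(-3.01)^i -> [1.7, -5.12, 15.4, -46.36, 139.55]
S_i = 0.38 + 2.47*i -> [0.38, 2.85, 5.32, 7.79, 10.26]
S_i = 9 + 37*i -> [9, 46, 83, 120, 157]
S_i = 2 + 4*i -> [2, 6, 10, 14, 18]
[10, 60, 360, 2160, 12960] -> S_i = 10*6^i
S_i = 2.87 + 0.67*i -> [2.87, 3.54, 4.21, 4.88, 5.55]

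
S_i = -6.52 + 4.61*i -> [-6.52, -1.91, 2.7, 7.31, 11.92]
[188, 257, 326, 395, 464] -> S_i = 188 + 69*i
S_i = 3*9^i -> [3, 27, 243, 2187, 19683]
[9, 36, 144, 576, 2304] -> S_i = 9*4^i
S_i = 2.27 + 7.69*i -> [2.27, 9.96, 17.65, 25.34, 33.03]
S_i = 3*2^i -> [3, 6, 12, 24, 48]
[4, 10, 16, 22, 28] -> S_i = 4 + 6*i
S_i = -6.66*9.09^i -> [-6.66, -60.54, -550.3, -5002.26, -45470.5]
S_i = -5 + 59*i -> [-5, 54, 113, 172, 231]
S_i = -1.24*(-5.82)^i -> [-1.24, 7.22, -42.0, 244.45, -1422.7]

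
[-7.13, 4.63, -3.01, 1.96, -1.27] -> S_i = -7.13*(-0.65)^i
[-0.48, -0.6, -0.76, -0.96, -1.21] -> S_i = -0.48*1.26^i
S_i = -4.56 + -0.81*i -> [-4.56, -5.37, -6.18, -6.99, -7.8]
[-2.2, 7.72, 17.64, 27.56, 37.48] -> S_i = -2.20 + 9.92*i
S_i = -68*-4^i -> [-68, 272, -1088, 4352, -17408]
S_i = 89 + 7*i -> [89, 96, 103, 110, 117]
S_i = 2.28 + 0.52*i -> [2.28, 2.8, 3.32, 3.84, 4.36]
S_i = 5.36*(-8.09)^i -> [5.36, -43.36, 350.8, -2837.99, 22959.31]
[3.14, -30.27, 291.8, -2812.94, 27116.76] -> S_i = 3.14*(-9.64)^i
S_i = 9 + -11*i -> [9, -2, -13, -24, -35]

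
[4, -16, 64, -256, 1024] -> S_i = 4*-4^i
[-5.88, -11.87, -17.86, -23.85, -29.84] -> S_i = -5.88 + -5.99*i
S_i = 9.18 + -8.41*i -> [9.18, 0.77, -7.64, -16.05, -24.46]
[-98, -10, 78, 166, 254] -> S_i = -98 + 88*i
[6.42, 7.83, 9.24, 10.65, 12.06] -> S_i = 6.42 + 1.41*i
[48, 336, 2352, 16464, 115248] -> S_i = 48*7^i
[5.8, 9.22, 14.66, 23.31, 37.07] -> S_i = 5.80*1.59^i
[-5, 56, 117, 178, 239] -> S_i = -5 + 61*i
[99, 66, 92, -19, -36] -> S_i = Random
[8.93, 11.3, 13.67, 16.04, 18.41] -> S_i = 8.93 + 2.37*i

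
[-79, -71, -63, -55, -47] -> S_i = -79 + 8*i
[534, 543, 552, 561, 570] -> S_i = 534 + 9*i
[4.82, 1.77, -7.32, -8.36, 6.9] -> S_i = Random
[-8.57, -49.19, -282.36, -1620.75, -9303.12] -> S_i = -8.57*5.74^i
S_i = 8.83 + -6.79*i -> [8.83, 2.04, -4.75, -11.54, -18.33]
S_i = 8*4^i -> [8, 32, 128, 512, 2048]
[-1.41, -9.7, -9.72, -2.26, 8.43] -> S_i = Random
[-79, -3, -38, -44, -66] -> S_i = Random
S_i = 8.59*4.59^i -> [8.59, 39.43, 180.97, 830.68, 3812.8]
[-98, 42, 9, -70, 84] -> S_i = Random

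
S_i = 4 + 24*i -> [4, 28, 52, 76, 100]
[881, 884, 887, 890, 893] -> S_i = 881 + 3*i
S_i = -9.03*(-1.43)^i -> [-9.03, 12.91, -18.47, 26.41, -37.76]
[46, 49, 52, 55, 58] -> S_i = 46 + 3*i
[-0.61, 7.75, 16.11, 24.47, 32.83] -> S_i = -0.61 + 8.36*i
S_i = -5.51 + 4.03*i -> [-5.51, -1.48, 2.55, 6.58, 10.61]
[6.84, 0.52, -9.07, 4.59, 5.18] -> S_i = Random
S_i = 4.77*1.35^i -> [4.77, 6.44, 8.69, 11.74, 15.84]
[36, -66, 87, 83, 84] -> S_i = Random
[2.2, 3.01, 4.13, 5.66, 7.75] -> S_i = 2.20*1.37^i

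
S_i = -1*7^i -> [-1, -7, -49, -343, -2401]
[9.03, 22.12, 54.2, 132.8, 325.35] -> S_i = 9.03*2.45^i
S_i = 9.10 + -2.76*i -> [9.1, 6.34, 3.58, 0.82, -1.94]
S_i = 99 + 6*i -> [99, 105, 111, 117, 123]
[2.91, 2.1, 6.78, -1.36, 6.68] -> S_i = Random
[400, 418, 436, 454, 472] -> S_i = 400 + 18*i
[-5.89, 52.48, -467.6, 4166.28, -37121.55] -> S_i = -5.89*(-8.91)^i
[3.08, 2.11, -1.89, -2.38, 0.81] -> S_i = Random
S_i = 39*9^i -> [39, 351, 3159, 28431, 255879]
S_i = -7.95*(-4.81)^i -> [-7.95, 38.24, -183.93, 884.71, -4255.47]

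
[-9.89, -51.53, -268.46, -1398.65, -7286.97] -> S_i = -9.89*5.21^i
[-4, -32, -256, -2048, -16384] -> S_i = -4*8^i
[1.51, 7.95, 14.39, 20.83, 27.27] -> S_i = 1.51 + 6.44*i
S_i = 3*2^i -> [3, 6, 12, 24, 48]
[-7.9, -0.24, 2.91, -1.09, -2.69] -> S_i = Random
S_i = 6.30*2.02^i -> [6.3, 12.73, 25.71, 51.93, 104.89]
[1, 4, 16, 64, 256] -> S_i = 1*4^i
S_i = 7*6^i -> [7, 42, 252, 1512, 9072]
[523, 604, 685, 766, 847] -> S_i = 523 + 81*i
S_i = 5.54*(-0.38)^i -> [5.54, -2.11, 0.8, -0.3, 0.12]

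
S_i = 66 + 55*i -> [66, 121, 176, 231, 286]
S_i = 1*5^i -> [1, 5, 25, 125, 625]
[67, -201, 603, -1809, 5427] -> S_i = 67*-3^i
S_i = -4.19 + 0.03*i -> [-4.19, -4.16, -4.13, -4.1, -4.07]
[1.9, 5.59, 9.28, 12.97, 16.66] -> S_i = 1.90 + 3.69*i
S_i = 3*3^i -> [3, 9, 27, 81, 243]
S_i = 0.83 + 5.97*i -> [0.83, 6.8, 12.77, 18.74, 24.71]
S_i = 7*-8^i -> [7, -56, 448, -3584, 28672]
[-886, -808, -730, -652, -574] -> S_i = -886 + 78*i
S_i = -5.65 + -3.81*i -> [-5.65, -9.46, -13.27, -17.08, -20.89]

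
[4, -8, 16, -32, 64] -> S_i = 4*-2^i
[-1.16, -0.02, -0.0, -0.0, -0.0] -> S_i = -1.16*0.02^i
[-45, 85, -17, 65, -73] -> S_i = Random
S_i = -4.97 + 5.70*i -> [-4.97, 0.73, 6.43, 12.13, 17.83]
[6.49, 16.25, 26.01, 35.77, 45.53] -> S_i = 6.49 + 9.76*i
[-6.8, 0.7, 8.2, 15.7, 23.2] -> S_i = -6.80 + 7.50*i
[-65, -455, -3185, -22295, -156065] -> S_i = -65*7^i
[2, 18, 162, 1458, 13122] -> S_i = 2*9^i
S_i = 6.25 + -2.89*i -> [6.25, 3.36, 0.47, -2.42, -5.31]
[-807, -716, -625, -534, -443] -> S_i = -807 + 91*i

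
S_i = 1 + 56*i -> [1, 57, 113, 169, 225]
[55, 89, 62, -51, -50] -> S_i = Random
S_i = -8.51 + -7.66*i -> [-8.51, -16.17, -23.83, -31.49, -39.15]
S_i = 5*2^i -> [5, 10, 20, 40, 80]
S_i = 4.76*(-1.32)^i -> [4.76, -6.28, 8.29, -10.95, 14.45]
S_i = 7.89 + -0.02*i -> [7.89, 7.87, 7.85, 7.83, 7.81]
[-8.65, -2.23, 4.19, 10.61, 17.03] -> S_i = -8.65 + 6.42*i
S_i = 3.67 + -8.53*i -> [3.67, -4.86, -13.39, -21.92, -30.45]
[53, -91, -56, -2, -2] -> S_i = Random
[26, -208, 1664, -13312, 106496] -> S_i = 26*-8^i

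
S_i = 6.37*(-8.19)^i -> [6.37, -52.17, 427.27, -3499.38, 28659.92]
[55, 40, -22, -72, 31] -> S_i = Random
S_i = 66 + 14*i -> [66, 80, 94, 108, 122]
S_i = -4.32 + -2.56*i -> [-4.32, -6.88, -9.44, -12.0, -14.56]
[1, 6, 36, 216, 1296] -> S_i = 1*6^i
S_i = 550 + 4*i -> [550, 554, 558, 562, 566]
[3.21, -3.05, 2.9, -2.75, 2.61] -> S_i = 3.21*(-0.95)^i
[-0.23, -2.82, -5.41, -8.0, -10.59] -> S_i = -0.23 + -2.59*i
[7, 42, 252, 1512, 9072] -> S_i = 7*6^i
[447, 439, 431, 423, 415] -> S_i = 447 + -8*i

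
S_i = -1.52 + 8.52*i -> [-1.52, 7.0, 15.52, 24.04, 32.56]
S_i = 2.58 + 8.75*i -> [2.58, 11.33, 20.08, 28.83, 37.58]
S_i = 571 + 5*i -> [571, 576, 581, 586, 591]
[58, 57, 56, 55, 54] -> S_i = 58 + -1*i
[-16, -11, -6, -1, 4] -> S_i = -16 + 5*i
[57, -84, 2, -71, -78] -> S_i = Random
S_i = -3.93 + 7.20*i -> [-3.93, 3.27, 10.47, 17.67, 24.87]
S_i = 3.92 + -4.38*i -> [3.92, -0.46, -4.84, -9.22, -13.6]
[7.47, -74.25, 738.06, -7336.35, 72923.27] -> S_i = 7.47*(-9.94)^i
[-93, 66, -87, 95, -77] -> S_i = Random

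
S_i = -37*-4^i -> [-37, 148, -592, 2368, -9472]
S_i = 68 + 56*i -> [68, 124, 180, 236, 292]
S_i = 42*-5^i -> [42, -210, 1050, -5250, 26250]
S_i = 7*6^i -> [7, 42, 252, 1512, 9072]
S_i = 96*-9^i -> [96, -864, 7776, -69984, 629856]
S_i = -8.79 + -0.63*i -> [-8.79, -9.42, -10.05, -10.68, -11.31]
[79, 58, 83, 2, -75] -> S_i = Random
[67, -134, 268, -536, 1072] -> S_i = 67*-2^i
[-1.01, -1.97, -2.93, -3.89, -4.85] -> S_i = -1.01 + -0.96*i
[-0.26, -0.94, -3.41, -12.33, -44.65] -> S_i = -0.26*3.62^i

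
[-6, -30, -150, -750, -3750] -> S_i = -6*5^i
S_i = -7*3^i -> [-7, -21, -63, -189, -567]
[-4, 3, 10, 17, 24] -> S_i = -4 + 7*i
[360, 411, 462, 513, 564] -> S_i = 360 + 51*i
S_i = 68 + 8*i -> [68, 76, 84, 92, 100]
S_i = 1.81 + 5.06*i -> [1.81, 6.87, 11.93, 16.99, 22.05]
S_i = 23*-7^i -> [23, -161, 1127, -7889, 55223]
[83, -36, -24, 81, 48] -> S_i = Random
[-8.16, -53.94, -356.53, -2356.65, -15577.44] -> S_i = -8.16*6.61^i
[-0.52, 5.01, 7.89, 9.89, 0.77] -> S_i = Random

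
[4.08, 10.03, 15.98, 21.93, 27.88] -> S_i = 4.08 + 5.95*i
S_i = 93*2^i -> [93, 186, 372, 744, 1488]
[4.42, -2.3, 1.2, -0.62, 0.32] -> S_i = 4.42*(-0.52)^i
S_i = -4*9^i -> [-4, -36, -324, -2916, -26244]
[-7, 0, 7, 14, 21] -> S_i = -7 + 7*i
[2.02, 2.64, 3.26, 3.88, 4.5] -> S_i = 2.02 + 0.62*i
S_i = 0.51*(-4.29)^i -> [0.51, -2.19, 9.39, -40.27, 172.74]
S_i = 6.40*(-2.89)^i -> [6.4, -18.5, 53.45, -154.48, 446.45]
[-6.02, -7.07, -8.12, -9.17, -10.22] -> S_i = -6.02 + -1.05*i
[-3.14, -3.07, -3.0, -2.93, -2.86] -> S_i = -3.14 + 0.07*i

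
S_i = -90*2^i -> [-90, -180, -360, -720, -1440]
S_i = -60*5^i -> [-60, -300, -1500, -7500, -37500]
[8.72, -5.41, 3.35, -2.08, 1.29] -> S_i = 8.72*(-0.62)^i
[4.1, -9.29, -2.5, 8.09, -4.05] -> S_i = Random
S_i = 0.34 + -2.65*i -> [0.34, -2.31, -4.96, -7.61, -10.26]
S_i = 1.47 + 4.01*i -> [1.47, 5.48, 9.49, 13.5, 17.51]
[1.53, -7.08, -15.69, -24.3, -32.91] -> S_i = 1.53 + -8.61*i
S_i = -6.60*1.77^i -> [-6.6, -11.68, -20.68, -36.6, -64.78]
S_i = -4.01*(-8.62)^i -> [-4.01, 34.57, -297.96, 2568.42, -22139.79]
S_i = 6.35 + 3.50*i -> [6.35, 9.85, 13.35, 16.85, 20.35]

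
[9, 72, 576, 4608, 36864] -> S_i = 9*8^i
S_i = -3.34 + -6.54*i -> [-3.34, -9.88, -16.42, -22.96, -29.5]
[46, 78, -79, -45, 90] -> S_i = Random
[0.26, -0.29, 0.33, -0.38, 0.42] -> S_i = 0.26*(-1.13)^i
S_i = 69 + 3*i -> [69, 72, 75, 78, 81]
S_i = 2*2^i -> [2, 4, 8, 16, 32]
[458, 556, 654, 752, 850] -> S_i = 458 + 98*i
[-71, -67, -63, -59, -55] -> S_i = -71 + 4*i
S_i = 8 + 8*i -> [8, 16, 24, 32, 40]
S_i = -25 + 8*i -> [-25, -17, -9, -1, 7]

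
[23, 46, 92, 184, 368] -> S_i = 23*2^i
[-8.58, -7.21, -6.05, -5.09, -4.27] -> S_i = -8.58*0.84^i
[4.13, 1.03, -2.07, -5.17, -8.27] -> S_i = 4.13 + -3.10*i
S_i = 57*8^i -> [57, 456, 3648, 29184, 233472]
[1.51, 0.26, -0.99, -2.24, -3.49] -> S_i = 1.51 + -1.25*i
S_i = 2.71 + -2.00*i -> [2.71, 0.71, -1.29, -3.29, -5.29]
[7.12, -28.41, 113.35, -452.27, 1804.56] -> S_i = 7.12*(-3.99)^i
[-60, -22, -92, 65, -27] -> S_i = Random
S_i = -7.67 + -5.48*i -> [-7.67, -13.15, -18.63, -24.11, -29.59]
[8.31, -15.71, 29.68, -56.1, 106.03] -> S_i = 8.31*(-1.89)^i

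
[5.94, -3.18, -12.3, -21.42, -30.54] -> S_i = 5.94 + -9.12*i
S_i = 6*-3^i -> [6, -18, 54, -162, 486]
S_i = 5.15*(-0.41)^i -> [5.15, -2.11, 0.87, -0.35, 0.15]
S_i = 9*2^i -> [9, 18, 36, 72, 144]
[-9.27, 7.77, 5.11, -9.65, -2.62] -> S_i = Random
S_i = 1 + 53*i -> [1, 54, 107, 160, 213]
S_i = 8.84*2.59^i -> [8.84, 22.9, 59.3, 153.59, 397.79]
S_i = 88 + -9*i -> [88, 79, 70, 61, 52]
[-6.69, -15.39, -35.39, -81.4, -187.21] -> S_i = -6.69*2.30^i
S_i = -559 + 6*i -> [-559, -553, -547, -541, -535]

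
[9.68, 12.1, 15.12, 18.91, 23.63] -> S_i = 9.68*1.25^i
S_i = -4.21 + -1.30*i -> [-4.21, -5.51, -6.81, -8.11, -9.41]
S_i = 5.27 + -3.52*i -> [5.27, 1.75, -1.77, -5.29, -8.81]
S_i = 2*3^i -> [2, 6, 18, 54, 162]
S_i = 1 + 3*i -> [1, 4, 7, 10, 13]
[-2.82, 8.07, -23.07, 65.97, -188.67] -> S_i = -2.82*(-2.86)^i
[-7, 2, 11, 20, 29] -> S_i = -7 + 9*i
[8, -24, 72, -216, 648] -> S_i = 8*-3^i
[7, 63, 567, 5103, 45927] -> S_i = 7*9^i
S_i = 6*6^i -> [6, 36, 216, 1296, 7776]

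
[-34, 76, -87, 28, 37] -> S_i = Random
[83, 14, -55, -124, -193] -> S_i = 83 + -69*i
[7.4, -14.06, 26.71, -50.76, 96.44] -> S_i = 7.40*(-1.90)^i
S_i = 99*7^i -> [99, 693, 4851, 33957, 237699]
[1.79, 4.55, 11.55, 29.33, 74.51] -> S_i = 1.79*2.54^i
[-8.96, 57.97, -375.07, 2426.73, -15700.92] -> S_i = -8.96*(-6.47)^i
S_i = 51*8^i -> [51, 408, 3264, 26112, 208896]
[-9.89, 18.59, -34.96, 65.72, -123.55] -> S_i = -9.89*(-1.88)^i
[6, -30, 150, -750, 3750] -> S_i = 6*-5^i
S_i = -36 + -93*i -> [-36, -129, -222, -315, -408]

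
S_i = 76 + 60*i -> [76, 136, 196, 256, 316]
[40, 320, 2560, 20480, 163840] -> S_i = 40*8^i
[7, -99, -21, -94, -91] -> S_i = Random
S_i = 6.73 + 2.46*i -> [6.73, 9.19, 11.65, 14.11, 16.57]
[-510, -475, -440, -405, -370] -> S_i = -510 + 35*i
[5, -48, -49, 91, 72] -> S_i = Random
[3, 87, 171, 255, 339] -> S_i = 3 + 84*i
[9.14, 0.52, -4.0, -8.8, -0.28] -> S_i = Random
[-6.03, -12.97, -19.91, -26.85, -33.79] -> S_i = -6.03 + -6.94*i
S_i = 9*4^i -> [9, 36, 144, 576, 2304]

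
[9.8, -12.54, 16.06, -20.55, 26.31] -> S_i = 9.80*(-1.28)^i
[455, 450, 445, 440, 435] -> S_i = 455 + -5*i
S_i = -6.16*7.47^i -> [-6.16, -46.02, -343.73, -2567.69, -19180.64]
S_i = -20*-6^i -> [-20, 120, -720, 4320, -25920]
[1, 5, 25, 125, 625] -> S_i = 1*5^i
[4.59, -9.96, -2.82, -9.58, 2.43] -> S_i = Random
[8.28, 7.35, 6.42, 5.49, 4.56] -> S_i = 8.28 + -0.93*i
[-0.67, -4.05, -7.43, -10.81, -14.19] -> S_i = -0.67 + -3.38*i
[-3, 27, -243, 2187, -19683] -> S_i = -3*-9^i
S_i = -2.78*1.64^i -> [-2.78, -4.56, -7.48, -12.26, -20.11]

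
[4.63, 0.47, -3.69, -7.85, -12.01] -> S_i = 4.63 + -4.16*i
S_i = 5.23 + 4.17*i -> [5.23, 9.4, 13.57, 17.74, 21.91]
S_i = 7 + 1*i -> [7, 8, 9, 10, 11]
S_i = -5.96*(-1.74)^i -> [-5.96, 10.37, -18.04, 31.4, -54.63]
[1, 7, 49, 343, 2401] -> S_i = 1*7^i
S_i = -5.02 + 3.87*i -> [-5.02, -1.15, 2.72, 6.59, 10.46]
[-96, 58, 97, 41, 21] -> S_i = Random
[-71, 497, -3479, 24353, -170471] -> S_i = -71*-7^i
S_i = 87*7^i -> [87, 609, 4263, 29841, 208887]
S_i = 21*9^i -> [21, 189, 1701, 15309, 137781]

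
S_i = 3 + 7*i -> [3, 10, 17, 24, 31]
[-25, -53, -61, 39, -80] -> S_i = Random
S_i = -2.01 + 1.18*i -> [-2.01, -0.83, 0.35, 1.53, 2.71]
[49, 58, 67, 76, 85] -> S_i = 49 + 9*i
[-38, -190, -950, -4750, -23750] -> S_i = -38*5^i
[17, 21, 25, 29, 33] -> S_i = 17 + 4*i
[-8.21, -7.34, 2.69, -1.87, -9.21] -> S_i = Random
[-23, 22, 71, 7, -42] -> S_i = Random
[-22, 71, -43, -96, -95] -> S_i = Random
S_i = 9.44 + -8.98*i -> [9.44, 0.46, -8.52, -17.5, -26.48]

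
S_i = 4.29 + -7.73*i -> [4.29, -3.44, -11.17, -18.9, -26.63]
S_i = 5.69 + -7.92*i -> [5.69, -2.23, -10.15, -18.07, -25.99]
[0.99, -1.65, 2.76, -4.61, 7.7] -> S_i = 0.99*(-1.67)^i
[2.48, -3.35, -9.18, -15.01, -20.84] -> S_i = 2.48 + -5.83*i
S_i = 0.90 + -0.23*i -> [0.9, 0.67, 0.44, 0.21, -0.02]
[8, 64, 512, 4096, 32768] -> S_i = 8*8^i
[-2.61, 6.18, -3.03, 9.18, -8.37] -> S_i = Random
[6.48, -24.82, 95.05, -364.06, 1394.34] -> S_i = 6.48*(-3.83)^i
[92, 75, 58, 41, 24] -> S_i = 92 + -17*i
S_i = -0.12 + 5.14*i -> [-0.12, 5.02, 10.16, 15.3, 20.44]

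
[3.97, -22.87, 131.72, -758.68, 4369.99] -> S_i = 3.97*(-5.76)^i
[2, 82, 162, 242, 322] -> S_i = 2 + 80*i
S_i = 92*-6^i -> [92, -552, 3312, -19872, 119232]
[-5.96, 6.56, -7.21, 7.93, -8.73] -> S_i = -5.96*(-1.10)^i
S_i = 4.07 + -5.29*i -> [4.07, -1.22, -6.51, -11.8, -17.09]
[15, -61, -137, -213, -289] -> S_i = 15 + -76*i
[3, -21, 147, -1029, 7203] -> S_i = 3*-7^i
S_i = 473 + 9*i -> [473, 482, 491, 500, 509]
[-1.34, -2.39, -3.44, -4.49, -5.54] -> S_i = -1.34 + -1.05*i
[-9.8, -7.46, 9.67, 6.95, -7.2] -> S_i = Random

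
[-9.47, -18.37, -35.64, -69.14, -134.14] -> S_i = -9.47*1.94^i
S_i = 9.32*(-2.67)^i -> [9.32, -24.88, 66.44, -177.4, 473.65]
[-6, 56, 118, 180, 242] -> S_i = -6 + 62*i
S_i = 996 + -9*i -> [996, 987, 978, 969, 960]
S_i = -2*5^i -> [-2, -10, -50, -250, -1250]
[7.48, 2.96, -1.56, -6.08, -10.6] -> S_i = 7.48 + -4.52*i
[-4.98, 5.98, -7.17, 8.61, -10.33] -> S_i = -4.98*(-1.20)^i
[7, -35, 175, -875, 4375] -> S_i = 7*-5^i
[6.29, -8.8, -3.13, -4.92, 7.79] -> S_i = Random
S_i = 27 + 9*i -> [27, 36, 45, 54, 63]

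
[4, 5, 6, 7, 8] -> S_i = 4 + 1*i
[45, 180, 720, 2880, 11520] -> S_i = 45*4^i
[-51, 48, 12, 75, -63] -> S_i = Random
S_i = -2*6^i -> [-2, -12, -72, -432, -2592]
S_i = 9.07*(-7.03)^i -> [9.07, -63.76, 448.25, -3151.18, 22152.8]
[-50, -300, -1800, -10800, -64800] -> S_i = -50*6^i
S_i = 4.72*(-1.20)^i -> [4.72, -5.66, 6.8, -8.16, 9.79]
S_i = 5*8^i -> [5, 40, 320, 2560, 20480]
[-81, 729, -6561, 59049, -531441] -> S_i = -81*-9^i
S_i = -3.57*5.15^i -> [-3.57, -18.39, -94.69, -487.63, -2511.29]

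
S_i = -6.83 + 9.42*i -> [-6.83, 2.59, 12.01, 21.43, 30.85]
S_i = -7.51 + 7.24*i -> [-7.51, -0.27, 6.97, 14.21, 21.45]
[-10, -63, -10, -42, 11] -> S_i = Random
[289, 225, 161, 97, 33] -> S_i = 289 + -64*i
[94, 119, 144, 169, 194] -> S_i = 94 + 25*i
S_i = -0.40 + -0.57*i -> [-0.4, -0.97, -1.54, -2.11, -2.68]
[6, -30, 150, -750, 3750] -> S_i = 6*-5^i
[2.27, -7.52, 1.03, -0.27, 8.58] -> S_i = Random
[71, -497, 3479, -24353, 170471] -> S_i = 71*-7^i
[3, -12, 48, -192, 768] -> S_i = 3*-4^i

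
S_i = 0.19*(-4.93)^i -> [0.19, -0.94, 4.62, -22.77, 112.24]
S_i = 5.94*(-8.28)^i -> [5.94, -49.18, 407.24, -3371.92, 27919.51]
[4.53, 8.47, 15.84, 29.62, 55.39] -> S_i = 4.53*1.87^i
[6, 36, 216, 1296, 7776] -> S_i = 6*6^i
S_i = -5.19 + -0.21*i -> [-5.19, -5.4, -5.61, -5.82, -6.03]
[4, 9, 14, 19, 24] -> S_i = 4 + 5*i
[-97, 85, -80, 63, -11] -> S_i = Random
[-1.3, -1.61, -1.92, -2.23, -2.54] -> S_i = -1.30 + -0.31*i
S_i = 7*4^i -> [7, 28, 112, 448, 1792]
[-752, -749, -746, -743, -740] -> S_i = -752 + 3*i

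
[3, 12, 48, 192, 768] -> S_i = 3*4^i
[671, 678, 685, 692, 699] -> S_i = 671 + 7*i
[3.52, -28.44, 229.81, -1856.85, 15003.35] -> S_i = 3.52*(-8.08)^i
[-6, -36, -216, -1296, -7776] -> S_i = -6*6^i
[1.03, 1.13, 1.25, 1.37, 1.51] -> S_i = 1.03*1.10^i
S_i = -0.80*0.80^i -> [-0.8, -0.64, -0.51, -0.41, -0.33]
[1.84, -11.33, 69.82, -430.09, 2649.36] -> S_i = 1.84*(-6.16)^i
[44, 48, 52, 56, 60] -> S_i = 44 + 4*i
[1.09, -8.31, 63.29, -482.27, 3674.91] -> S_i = 1.09*(-7.62)^i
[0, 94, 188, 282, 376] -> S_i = 0 + 94*i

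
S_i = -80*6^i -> [-80, -480, -2880, -17280, -103680]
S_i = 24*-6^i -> [24, -144, 864, -5184, 31104]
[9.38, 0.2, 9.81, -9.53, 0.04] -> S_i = Random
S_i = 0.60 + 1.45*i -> [0.6, 2.05, 3.5, 4.95, 6.4]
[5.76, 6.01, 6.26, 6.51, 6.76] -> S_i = 5.76 + 0.25*i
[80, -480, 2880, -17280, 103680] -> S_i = 80*-6^i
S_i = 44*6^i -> [44, 264, 1584, 9504, 57024]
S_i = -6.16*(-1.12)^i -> [-6.16, 6.9, -7.73, 8.65, -9.69]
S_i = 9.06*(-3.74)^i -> [9.06, -33.88, 126.73, -473.96, 1772.62]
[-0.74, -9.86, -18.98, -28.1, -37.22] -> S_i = -0.74 + -9.12*i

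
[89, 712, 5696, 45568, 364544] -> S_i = 89*8^i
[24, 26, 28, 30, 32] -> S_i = 24 + 2*i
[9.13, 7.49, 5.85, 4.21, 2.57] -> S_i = 9.13 + -1.64*i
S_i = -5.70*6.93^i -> [-5.7, -39.5, -273.74, -1897.03, -13146.43]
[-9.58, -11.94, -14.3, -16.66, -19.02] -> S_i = -9.58 + -2.36*i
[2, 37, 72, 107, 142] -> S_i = 2 + 35*i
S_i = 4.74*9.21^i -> [4.74, 43.66, 402.07, 3703.03, 34104.91]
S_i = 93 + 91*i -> [93, 184, 275, 366, 457]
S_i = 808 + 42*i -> [808, 850, 892, 934, 976]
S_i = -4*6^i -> [-4, -24, -144, -864, -5184]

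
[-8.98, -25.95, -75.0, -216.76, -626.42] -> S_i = -8.98*2.89^i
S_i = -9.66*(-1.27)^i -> [-9.66, 12.27, -15.58, 19.79, -25.13]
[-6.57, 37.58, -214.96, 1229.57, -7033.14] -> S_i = -6.57*(-5.72)^i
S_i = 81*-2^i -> [81, -162, 324, -648, 1296]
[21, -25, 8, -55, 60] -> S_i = Random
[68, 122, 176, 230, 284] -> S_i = 68 + 54*i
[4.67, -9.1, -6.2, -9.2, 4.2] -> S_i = Random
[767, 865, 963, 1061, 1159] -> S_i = 767 + 98*i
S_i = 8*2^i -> [8, 16, 32, 64, 128]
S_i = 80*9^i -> [80, 720, 6480, 58320, 524880]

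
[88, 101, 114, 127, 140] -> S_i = 88 + 13*i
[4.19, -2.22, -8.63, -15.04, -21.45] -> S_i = 4.19 + -6.41*i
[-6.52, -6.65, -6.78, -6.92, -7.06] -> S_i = -6.52*1.02^i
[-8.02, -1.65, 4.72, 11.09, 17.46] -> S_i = -8.02 + 6.37*i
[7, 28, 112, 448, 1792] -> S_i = 7*4^i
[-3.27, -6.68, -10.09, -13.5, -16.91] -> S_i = -3.27 + -3.41*i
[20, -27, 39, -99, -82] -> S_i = Random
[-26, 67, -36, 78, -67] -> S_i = Random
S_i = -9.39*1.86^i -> [-9.39, -17.47, -32.49, -60.42, -112.39]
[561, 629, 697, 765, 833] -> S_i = 561 + 68*i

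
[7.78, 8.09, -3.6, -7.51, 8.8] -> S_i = Random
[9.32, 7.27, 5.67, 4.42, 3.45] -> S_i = 9.32*0.78^i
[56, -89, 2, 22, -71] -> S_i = Random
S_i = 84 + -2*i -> [84, 82, 80, 78, 76]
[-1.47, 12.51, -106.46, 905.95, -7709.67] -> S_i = -1.47*(-8.51)^i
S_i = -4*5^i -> [-4, -20, -100, -500, -2500]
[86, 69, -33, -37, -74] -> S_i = Random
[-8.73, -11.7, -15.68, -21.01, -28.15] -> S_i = -8.73*1.34^i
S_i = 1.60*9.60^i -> [1.6, 15.36, 147.46, 1415.58, 13589.54]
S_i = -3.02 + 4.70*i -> [-3.02, 1.68, 6.38, 11.08, 15.78]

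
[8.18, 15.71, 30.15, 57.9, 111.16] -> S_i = 8.18*1.92^i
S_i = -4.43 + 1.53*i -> [-4.43, -2.9, -1.37, 0.16, 1.69]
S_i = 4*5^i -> [4, 20, 100, 500, 2500]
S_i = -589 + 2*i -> [-589, -587, -585, -583, -581]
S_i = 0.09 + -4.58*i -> [0.09, -4.49, -9.07, -13.65, -18.23]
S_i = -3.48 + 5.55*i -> [-3.48, 2.07, 7.62, 13.17, 18.72]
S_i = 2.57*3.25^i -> [2.57, 8.35, 27.15, 88.22, 286.73]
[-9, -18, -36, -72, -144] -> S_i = -9*2^i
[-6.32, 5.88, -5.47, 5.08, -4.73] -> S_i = -6.32*(-0.93)^i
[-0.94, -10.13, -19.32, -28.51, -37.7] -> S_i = -0.94 + -9.19*i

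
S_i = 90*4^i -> [90, 360, 1440, 5760, 23040]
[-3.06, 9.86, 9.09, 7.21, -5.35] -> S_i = Random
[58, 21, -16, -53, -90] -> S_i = 58 + -37*i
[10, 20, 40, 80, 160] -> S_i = 10*2^i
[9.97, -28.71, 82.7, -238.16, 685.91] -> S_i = 9.97*(-2.88)^i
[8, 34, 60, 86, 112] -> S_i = 8 + 26*i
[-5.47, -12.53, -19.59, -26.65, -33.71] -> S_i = -5.47 + -7.06*i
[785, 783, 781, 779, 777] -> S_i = 785 + -2*i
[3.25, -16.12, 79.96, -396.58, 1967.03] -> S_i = 3.25*(-4.96)^i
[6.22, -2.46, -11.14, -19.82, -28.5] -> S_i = 6.22 + -8.68*i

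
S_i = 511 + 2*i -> [511, 513, 515, 517, 519]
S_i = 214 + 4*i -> [214, 218, 222, 226, 230]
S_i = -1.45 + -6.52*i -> [-1.45, -7.97, -14.49, -21.01, -27.53]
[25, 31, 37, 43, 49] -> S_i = 25 + 6*i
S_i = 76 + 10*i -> [76, 86, 96, 106, 116]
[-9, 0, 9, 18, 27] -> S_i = -9 + 9*i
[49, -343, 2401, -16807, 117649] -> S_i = 49*-7^i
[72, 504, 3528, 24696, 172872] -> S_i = 72*7^i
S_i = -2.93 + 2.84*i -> [-2.93, -0.09, 2.75, 5.59, 8.43]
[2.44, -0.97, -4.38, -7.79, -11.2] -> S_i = 2.44 + -3.41*i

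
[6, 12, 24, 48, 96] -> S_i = 6*2^i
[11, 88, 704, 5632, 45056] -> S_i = 11*8^i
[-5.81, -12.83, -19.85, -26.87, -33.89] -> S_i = -5.81 + -7.02*i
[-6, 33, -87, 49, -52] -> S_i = Random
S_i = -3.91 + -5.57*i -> [-3.91, -9.48, -15.05, -20.62, -26.19]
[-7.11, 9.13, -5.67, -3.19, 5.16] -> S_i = Random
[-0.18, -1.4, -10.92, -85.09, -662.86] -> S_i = -0.18*7.79^i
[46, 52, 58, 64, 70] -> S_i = 46 + 6*i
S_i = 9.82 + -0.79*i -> [9.82, 9.03, 8.24, 7.45, 6.66]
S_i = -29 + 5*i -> [-29, -24, -19, -14, -9]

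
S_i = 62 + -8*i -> [62, 54, 46, 38, 30]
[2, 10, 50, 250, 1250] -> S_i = 2*5^i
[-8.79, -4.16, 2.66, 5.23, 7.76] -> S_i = Random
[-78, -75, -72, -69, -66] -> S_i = -78 + 3*i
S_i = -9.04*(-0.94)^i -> [-9.04, 8.5, -7.99, 7.51, -7.06]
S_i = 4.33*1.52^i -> [4.33, 6.58, 10.0, 15.21, 23.11]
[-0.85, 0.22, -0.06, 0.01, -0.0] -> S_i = -0.85*(-0.26)^i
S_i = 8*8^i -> [8, 64, 512, 4096, 32768]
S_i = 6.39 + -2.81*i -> [6.39, 3.58, 0.77, -2.04, -4.85]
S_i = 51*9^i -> [51, 459, 4131, 37179, 334611]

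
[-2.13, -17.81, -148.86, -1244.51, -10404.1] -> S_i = -2.13*8.36^i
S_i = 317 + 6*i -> [317, 323, 329, 335, 341]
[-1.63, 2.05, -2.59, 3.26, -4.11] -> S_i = -1.63*(-1.26)^i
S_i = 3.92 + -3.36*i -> [3.92, 0.56, -2.8, -6.16, -9.52]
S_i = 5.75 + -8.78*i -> [5.75, -3.03, -11.81, -20.59, -29.37]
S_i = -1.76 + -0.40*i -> [-1.76, -2.16, -2.56, -2.96, -3.36]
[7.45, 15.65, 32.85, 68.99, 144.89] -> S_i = 7.45*2.10^i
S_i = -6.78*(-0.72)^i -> [-6.78, 4.88, -3.51, 2.53, -1.82]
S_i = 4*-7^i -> [4, -28, 196, -1372, 9604]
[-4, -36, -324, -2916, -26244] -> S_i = -4*9^i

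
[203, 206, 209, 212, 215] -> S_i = 203 + 3*i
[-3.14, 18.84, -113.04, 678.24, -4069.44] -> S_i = -3.14*(-6.00)^i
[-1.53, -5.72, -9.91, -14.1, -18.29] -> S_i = -1.53 + -4.19*i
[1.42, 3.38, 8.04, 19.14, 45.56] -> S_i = 1.42*2.38^i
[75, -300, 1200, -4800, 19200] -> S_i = 75*-4^i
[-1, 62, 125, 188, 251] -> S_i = -1 + 63*i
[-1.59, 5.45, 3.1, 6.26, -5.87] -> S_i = Random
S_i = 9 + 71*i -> [9, 80, 151, 222, 293]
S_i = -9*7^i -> [-9, -63, -441, -3087, -21609]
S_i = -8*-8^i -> [-8, 64, -512, 4096, -32768]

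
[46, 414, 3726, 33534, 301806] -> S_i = 46*9^i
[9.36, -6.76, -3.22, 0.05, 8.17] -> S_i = Random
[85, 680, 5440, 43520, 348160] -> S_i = 85*8^i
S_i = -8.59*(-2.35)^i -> [-8.59, 20.19, -47.44, 111.48, -261.98]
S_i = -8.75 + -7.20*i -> [-8.75, -15.95, -23.15, -30.35, -37.55]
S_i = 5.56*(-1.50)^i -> [5.56, -8.34, 12.51, -18.76, 28.15]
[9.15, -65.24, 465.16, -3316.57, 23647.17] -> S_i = 9.15*(-7.13)^i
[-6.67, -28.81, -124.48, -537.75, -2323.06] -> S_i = -6.67*4.32^i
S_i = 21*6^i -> [21, 126, 756, 4536, 27216]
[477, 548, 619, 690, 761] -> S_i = 477 + 71*i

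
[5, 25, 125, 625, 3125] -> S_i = 5*5^i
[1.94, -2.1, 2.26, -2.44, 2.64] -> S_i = 1.94*(-1.08)^i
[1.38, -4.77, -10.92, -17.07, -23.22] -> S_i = 1.38 + -6.15*i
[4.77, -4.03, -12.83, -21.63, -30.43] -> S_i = 4.77 + -8.80*i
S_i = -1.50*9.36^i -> [-1.5, -14.04, -131.41, -1230.04, -11513.16]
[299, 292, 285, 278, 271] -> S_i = 299 + -7*i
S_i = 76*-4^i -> [76, -304, 1216, -4864, 19456]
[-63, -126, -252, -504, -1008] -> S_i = -63*2^i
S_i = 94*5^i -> [94, 470, 2350, 11750, 58750]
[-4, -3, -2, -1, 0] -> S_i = -4 + 1*i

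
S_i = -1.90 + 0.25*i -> [-1.9, -1.65, -1.4, -1.15, -0.9]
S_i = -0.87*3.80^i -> [-0.87, -3.31, -12.56, -47.74, -181.41]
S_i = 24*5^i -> [24, 120, 600, 3000, 15000]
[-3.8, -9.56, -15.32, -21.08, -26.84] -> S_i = -3.80 + -5.76*i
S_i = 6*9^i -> [6, 54, 486, 4374, 39366]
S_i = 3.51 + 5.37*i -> [3.51, 8.88, 14.25, 19.62, 24.99]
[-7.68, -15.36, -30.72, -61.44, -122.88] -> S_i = -7.68*2.00^i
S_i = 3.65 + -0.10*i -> [3.65, 3.55, 3.45, 3.35, 3.25]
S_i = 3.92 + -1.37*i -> [3.92, 2.55, 1.18, -0.19, -1.56]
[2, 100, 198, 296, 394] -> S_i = 2 + 98*i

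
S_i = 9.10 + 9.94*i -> [9.1, 19.04, 28.98, 38.92, 48.86]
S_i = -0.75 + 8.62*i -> [-0.75, 7.87, 16.49, 25.11, 33.73]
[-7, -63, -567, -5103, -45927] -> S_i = -7*9^i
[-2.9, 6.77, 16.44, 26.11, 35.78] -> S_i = -2.90 + 9.67*i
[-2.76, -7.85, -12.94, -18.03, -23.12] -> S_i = -2.76 + -5.09*i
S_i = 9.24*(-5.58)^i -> [9.24, -51.56, 287.7, -1605.37, 8957.95]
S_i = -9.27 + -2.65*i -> [-9.27, -11.92, -14.57, -17.22, -19.87]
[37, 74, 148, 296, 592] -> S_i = 37*2^i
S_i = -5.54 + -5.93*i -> [-5.54, -11.47, -17.4, -23.33, -29.26]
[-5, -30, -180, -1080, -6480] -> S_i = -5*6^i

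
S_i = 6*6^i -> [6, 36, 216, 1296, 7776]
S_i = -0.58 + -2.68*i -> [-0.58, -3.26, -5.94, -8.62, -11.3]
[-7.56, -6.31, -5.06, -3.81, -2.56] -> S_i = -7.56 + 1.25*i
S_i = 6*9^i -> [6, 54, 486, 4374, 39366]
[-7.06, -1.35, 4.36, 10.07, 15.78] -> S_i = -7.06 + 5.71*i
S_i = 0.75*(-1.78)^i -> [0.75, -1.34, 2.38, -4.23, 7.53]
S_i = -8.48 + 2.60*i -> [-8.48, -5.88, -3.28, -0.68, 1.92]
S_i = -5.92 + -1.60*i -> [-5.92, -7.52, -9.12, -10.72, -12.32]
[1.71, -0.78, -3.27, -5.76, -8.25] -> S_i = 1.71 + -2.49*i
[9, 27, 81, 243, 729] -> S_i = 9*3^i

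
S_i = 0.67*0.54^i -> [0.67, 0.36, 0.2, 0.11, 0.06]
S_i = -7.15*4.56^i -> [-7.15, -32.6, -148.67, -677.95, -3091.47]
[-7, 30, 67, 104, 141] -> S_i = -7 + 37*i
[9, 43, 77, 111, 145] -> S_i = 9 + 34*i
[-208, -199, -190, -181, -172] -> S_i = -208 + 9*i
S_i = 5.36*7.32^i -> [5.36, 39.24, 287.2, 2102.32, 15388.95]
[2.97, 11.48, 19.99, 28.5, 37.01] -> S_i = 2.97 + 8.51*i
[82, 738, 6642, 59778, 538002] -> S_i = 82*9^i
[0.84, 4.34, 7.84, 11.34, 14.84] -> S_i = 0.84 + 3.50*i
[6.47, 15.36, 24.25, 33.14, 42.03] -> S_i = 6.47 + 8.89*i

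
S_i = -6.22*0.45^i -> [-6.22, -2.8, -1.26, -0.57, -0.26]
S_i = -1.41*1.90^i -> [-1.41, -2.68, -5.09, -9.67, -18.38]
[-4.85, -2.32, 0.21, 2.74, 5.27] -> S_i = -4.85 + 2.53*i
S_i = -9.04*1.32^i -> [-9.04, -11.93, -15.75, -20.79, -27.45]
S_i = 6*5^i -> [6, 30, 150, 750, 3750]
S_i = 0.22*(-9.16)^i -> [0.22, -2.02, 18.46, -169.09, 1548.83]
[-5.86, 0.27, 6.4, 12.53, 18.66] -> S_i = -5.86 + 6.13*i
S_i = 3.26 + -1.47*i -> [3.26, 1.79, 0.32, -1.15, -2.62]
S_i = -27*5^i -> [-27, -135, -675, -3375, -16875]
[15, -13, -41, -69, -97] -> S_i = 15 + -28*i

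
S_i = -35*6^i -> [-35, -210, -1260, -7560, -45360]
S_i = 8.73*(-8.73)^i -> [8.73, -76.21, 665.34, -5808.41, 50707.39]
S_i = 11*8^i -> [11, 88, 704, 5632, 45056]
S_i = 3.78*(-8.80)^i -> [3.78, -33.26, 292.72, -2575.96, 22668.48]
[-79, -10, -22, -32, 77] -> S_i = Random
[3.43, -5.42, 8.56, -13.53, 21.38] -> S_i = 3.43*(-1.58)^i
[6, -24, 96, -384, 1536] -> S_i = 6*-4^i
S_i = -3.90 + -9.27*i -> [-3.9, -13.17, -22.44, -31.71, -40.98]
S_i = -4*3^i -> [-4, -12, -36, -108, -324]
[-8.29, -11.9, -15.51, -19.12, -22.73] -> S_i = -8.29 + -3.61*i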